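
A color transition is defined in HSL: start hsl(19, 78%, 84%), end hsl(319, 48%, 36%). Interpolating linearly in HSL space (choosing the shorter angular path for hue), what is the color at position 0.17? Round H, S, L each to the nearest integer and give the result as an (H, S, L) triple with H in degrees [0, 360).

(9, 73, 76)

Hue: 319 − 19 = 300°, but |300| > 180 so the shorter arc goes the other way: Δh = 300 − 360 = -60°.
H = 19 + 0.17 × (-60) = 8.8 → 9°
S = 78 + 0.17 × (48 − 78) = 72.9 → 73%
L = 84 + 0.17 × (36 − 84) = 75.84 → 76%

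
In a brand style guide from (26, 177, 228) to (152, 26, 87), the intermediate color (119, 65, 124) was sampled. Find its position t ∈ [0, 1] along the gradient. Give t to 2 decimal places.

0.74

Invert the lerp on the G channel (largest span, 151): t = (65 − 177) / (26 − 177) = -112/-151 = 0.74172.
Check on R: (119 − 26)/(152 − 26) = 0.7381 ✓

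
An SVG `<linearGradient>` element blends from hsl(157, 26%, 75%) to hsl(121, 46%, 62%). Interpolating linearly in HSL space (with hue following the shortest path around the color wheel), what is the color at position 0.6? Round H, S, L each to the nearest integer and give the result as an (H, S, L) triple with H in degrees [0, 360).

Hue arc: Δh = 121 − 157 = -36° (|Δh| ≤ 180, already the shorter path).
H = 157 + 0.6 × (-36) = 135.4 → 135°
S = 26 + 0.6 × (46 − 26) = 38 → 38%
L = 75 + 0.6 × (62 − 75) = 67.2 → 67%

(135, 38, 67)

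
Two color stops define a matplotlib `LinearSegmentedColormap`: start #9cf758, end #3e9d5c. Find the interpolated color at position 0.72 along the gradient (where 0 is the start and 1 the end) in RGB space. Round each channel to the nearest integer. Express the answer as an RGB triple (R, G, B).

#9cf758 → (156, 247, 88); #3e9d5c → (62, 157, 92).
R = 156 + 0.72 × (62 − 156) = 156 + 0.72 × -94 = 88.32 → 88
G = 247 + 0.72 × (157 − 247) = 247 + 0.72 × -90 = 182.2 → 182
B = 88 + 0.72 × (92 − 88) = 88 + 0.72 × 4 = 90.88 → 91

(88, 182, 91)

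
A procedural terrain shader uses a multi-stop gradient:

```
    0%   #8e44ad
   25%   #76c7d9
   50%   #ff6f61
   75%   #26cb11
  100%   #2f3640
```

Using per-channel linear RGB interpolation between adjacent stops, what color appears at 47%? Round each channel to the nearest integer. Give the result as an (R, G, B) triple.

47% lies between the 25% and 50% stops, so the local fraction is t = (47 − 25)/(50 − 25) = 22/25 ≈ 0.88.
#76c7d9 → (118, 199, 217); #ff6f61 → (255, 111, 97).
R = 118 + 0.88 × (255 − 118) = 238.56 → 239
G = 199 + 0.88 × (111 − 199) = 121.56 → 122
B = 217 + 0.88 × (97 − 217) = 111.4 → 111

(239, 122, 111)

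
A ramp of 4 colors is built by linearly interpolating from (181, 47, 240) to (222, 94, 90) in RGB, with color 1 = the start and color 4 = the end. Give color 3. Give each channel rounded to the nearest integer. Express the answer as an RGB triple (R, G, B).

(208, 78, 140)

With 4 swatches and endpoints inclusive, swatch 3 sits at t = (3 − 1)/(4 − 1) = 2/3 ≈ 0.6667.
R = 181 + 0.6667 × (222 − 181) = 208.335 → 208
G = 47 + 0.6667 × (94 − 47) = 78.335 → 78
B = 240 + 0.6667 × (90 − 240) = 139.995 → 140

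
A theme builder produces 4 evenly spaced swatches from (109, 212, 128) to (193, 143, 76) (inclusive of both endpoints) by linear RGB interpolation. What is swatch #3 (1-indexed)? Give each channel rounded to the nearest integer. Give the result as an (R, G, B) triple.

With 4 swatches and endpoints inclusive, swatch 3 sits at t = (3 − 1)/(4 − 1) = 2/3 ≈ 0.6667.
R = 109 + 0.6667 × (193 − 109) = 165.003 → 165
G = 212 + 0.6667 × (143 − 212) = 165.998 → 166
B = 128 + 0.6667 × (76 − 128) = 93.332 → 93

(165, 166, 93)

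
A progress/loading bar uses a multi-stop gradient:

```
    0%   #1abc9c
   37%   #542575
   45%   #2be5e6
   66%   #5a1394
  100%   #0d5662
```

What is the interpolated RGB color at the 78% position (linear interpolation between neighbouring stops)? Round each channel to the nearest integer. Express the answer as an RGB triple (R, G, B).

78% lies between the 66% and 100% stops, so the local fraction is t = (78 − 66)/(100 − 66) = 12/34 ≈ 0.3529.
#5a1394 → (90, 19, 148); #0d5662 → (13, 86, 98).
R = 90 + 0.3529 × (13 − 90) = 62.827 → 63
G = 19 + 0.3529 × (86 − 19) = 42.644 → 43
B = 148 + 0.3529 × (98 − 148) = 130.355 → 130

(63, 43, 130)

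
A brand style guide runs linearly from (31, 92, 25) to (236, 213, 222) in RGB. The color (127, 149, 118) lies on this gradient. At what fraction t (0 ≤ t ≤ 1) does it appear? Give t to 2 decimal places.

Invert the lerp on the R channel (largest span, 205): t = (127 − 31) / (236 − 31) = 96/205 = 0.46829.
Check on G: (149 − 92)/(213 − 92) = 0.4711 ✓

0.47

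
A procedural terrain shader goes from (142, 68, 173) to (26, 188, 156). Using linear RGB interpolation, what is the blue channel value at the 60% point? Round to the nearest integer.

163

B = 173 + 0.6 × (156 − 173) = 162.8 → 163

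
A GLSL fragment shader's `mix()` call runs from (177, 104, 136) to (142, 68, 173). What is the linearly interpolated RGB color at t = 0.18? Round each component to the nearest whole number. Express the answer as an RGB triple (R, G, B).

R = 177 + 0.18 × (142 − 177) = 177 + 0.18 × -35 = 170.7 → 171
G = 104 + 0.18 × (68 − 104) = 104 + 0.18 × -36 = 97.52 → 98
B = 136 + 0.18 × (173 − 136) = 136 + 0.18 × 37 = 142.66 → 143
So the blended color is (171, 98, 143), about #ab628f.

(171, 98, 143)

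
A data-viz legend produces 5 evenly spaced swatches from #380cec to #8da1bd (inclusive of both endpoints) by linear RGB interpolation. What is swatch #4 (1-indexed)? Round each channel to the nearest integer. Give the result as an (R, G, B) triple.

(120, 124, 201)

With 5 swatches and endpoints inclusive, swatch 4 sits at t = (4 − 1)/(5 − 1) = 3/4 ≈ 0.75.
#380cec → (56, 12, 236); #8da1bd → (141, 161, 189).
R = 56 + 0.75 × (141 − 56) = 119.75 → 120
G = 12 + 0.75 × (161 − 12) = 123.75 → 124
B = 236 + 0.75 × (189 − 236) = 200.75 → 201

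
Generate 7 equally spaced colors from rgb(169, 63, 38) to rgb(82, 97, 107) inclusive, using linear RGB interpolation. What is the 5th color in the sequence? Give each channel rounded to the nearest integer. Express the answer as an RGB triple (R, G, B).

(111, 86, 84)

With 7 swatches and endpoints inclusive, swatch 5 sits at t = (5 − 1)/(7 − 1) = 4/6 ≈ 0.6667.
R = 169 + 0.6667 × (82 − 169) = 110.997 → 111
G = 63 + 0.6667 × (97 − 63) = 85.668 → 86
B = 38 + 0.6667 × (107 − 38) = 84.002 → 84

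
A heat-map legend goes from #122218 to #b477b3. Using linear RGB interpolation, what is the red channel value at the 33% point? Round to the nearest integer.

71

R₁ = 18 (from #122218), R₂ = 180 (from #b477b3).
R = 18 + 0.33 × (180 − 18) = 71.46 → 71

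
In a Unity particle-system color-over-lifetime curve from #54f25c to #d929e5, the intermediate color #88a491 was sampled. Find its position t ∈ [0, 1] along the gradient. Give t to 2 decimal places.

Invert the lerp on the G channel (largest span, 201): t = (164 − 242) / (41 − 242) = -78/-201 = 0.38806.
Check on R: (136 − 84)/(217 − 84) = 0.391 ✓

0.39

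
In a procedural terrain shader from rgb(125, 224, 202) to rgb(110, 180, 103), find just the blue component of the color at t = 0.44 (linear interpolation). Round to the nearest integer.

158

B = 202 + 0.44 × (103 − 202) = 158.44 → 158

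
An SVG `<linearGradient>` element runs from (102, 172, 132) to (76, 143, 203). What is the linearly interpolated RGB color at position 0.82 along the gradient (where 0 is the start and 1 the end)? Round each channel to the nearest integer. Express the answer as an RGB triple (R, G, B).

R = 102 + 0.82 × (76 − 102) = 102 + 0.82 × -26 = 80.68 → 81
G = 172 + 0.82 × (143 − 172) = 172 + 0.82 × -29 = 148.22 → 148
B = 132 + 0.82 × (203 − 132) = 132 + 0.82 × 71 = 190.22 → 190

(81, 148, 190)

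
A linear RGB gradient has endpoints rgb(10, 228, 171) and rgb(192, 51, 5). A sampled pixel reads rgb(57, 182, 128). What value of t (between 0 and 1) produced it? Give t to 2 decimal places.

Invert the lerp on the R channel (largest span, 182): t = (57 − 10) / (192 − 10) = 47/182 = 0.25824.
Check on G: (182 − 228)/(51 − 228) = 0.2599 ✓

0.26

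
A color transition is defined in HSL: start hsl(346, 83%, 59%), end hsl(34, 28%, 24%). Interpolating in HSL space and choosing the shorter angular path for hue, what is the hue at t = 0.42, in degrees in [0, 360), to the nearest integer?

6

Hue: 34 − 346 = -312°, but |-312| > 180 so the shorter arc goes the other way: Δh = -312 + 360 = 48°.
H = 346 + 0.42 × (48) = 366.16 → 366 → 366 mod 360 = 6°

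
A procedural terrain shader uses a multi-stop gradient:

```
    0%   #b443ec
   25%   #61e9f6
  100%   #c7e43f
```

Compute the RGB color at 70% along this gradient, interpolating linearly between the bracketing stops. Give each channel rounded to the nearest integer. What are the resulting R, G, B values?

(158, 230, 136)

70% lies between the 25% and 100% stops, so the local fraction is t = (70 − 25)/(100 − 25) = 45/75 ≈ 0.6.
#61e9f6 → (97, 233, 246); #c7e43f → (199, 228, 63).
R = 97 + 0.6 × (199 − 97) = 158.2 → 158
G = 233 + 0.6 × (228 − 233) = 230 → 230
B = 246 + 0.6 × (63 − 246) = 136.2 → 136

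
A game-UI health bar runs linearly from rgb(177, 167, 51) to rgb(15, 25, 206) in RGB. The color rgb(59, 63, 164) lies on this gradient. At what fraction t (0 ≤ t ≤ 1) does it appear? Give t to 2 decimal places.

Invert the lerp on the R channel (largest span, 162): t = (59 − 177) / (15 − 177) = -118/-162 = 0.7284.
Check on G: (63 − 167)/(25 − 167) = 0.7324 ✓

0.73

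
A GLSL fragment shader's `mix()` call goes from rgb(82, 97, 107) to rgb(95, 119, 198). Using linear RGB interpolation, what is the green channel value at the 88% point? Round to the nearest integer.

116

G = 97 + 0.88 × (119 − 97) = 116.36 → 116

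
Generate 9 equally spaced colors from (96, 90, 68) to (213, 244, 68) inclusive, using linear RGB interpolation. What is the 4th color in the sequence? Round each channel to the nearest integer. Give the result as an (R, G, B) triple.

(140, 148, 68)

With 9 swatches and endpoints inclusive, swatch 4 sits at t = (4 − 1)/(9 − 1) = 3/8 ≈ 0.375.
R = 96 + 0.375 × (213 − 96) = 139.875 → 140
G = 90 + 0.375 × (244 − 90) = 147.75 → 148
B = 68 + 0.375 × (68 − 68) = 68 → 68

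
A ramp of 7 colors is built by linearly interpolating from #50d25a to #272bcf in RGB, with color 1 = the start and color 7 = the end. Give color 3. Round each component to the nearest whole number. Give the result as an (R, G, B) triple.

With 7 swatches and endpoints inclusive, swatch 3 sits at t = (3 − 1)/(7 − 1) = 2/6 ≈ 0.3333.
#50d25a → (80, 210, 90); #272bcf → (39, 43, 207).
R = 80 + 0.3333 × (39 − 80) = 66.335 → 66
G = 210 + 0.3333 × (43 − 210) = 154.339 → 154
B = 90 + 0.3333 × (207 − 90) = 128.996 → 129

(66, 154, 129)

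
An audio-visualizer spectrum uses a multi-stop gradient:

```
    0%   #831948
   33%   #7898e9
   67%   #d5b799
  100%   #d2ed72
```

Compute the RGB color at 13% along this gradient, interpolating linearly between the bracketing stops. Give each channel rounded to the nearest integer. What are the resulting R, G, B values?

(127, 75, 135)

13% lies between the 0% and 33% stops, so the local fraction is t = (13 − 0)/(33 − 0) = 13/33 ≈ 0.3939.
#831948 → (131, 25, 72); #7898e9 → (120, 152, 233).
R = 131 + 0.3939 × (120 − 131) = 126.667 → 127
G = 25 + 0.3939 × (152 − 25) = 75.025 → 75
B = 72 + 0.3939 × (233 − 72) = 135.418 → 135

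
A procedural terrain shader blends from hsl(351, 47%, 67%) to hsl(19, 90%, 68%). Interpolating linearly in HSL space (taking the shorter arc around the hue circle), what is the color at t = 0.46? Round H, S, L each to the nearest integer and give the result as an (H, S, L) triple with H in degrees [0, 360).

Hue: 19 − 351 = -332°, but |-332| > 180 so the shorter arc goes the other way: Δh = -332 + 360 = 28°.
H = 351 + 0.46 × (28) = 363.88 → 364 → 364 mod 360 = 4°
S = 47 + 0.46 × (90 − 47) = 66.78 → 67%
L = 67 + 0.46 × (68 − 67) = 67.46 → 67%

(4, 67, 67)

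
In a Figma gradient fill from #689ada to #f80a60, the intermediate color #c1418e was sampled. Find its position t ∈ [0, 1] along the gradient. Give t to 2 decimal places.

Invert the lerp on the R channel (largest span, 144): t = (193 − 104) / (248 − 104) = 89/144 = 0.61806.
Check on G: (65 − 154)/(10 − 154) = 0.6181 ✓

0.62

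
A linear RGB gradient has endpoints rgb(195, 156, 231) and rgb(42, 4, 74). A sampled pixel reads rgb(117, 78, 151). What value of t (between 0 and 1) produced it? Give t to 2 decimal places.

0.51

Invert the lerp on the B channel (largest span, 157): t = (151 − 231) / (74 − 231) = -80/-157 = 0.50955.
Check on R: (117 − 195)/(42 − 195) = 0.5098 ✓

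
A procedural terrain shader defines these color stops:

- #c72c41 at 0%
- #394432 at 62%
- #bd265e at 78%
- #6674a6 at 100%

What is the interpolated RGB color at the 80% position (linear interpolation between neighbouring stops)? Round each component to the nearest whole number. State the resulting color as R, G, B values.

80% lies between the 78% and 100% stops, so the local fraction is t = (80 − 78)/(100 − 78) = 2/22 ≈ 0.0909.
#bd265e → (189, 38, 94); #6674a6 → (102, 116, 166).
R = 189 + 0.0909 × (102 − 189) = 181.092 → 181
G = 38 + 0.0909 × (116 − 38) = 45.09 → 45
B = 94 + 0.0909 × (166 − 94) = 100.545 → 101

(181, 45, 101)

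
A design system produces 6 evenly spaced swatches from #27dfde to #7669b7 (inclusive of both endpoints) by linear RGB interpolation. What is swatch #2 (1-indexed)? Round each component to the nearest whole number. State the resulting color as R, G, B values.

With 6 swatches and endpoints inclusive, swatch 2 sits at t = (2 − 1)/(6 − 1) = 1/5 ≈ 0.2.
#27dfde → (39, 223, 222); #7669b7 → (118, 105, 183).
R = 39 + 0.2 × (118 − 39) = 54.8 → 55
G = 223 + 0.2 × (105 − 223) = 199.4 → 199
B = 222 + 0.2 × (183 − 222) = 214.2 → 214

(55, 199, 214)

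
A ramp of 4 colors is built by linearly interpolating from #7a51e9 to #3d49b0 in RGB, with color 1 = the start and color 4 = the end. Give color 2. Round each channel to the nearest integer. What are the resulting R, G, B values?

(102, 78, 214)

With 4 swatches and endpoints inclusive, swatch 2 sits at t = (2 − 1)/(4 − 1) = 1/3 ≈ 0.3333.
#7a51e9 → (122, 81, 233); #3d49b0 → (61, 73, 176).
R = 122 + 0.3333 × (61 − 122) = 101.669 → 102
G = 81 + 0.3333 × (73 − 81) = 78.334 → 78
B = 233 + 0.3333 × (176 − 233) = 214.002 → 214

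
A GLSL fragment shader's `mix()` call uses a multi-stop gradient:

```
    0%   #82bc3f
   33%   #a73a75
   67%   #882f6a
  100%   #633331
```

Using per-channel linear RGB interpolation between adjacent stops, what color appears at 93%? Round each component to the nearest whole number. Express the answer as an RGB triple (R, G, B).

93% lies between the 67% and 100% stops, so the local fraction is t = (93 − 67)/(100 − 67) = 26/33 ≈ 0.7879.
#882f6a → (136, 47, 106); #633331 → (99, 51, 49).
R = 136 + 0.7879 × (99 − 136) = 106.848 → 107
G = 47 + 0.7879 × (51 − 47) = 50.152 → 50
B = 106 + 0.7879 × (49 − 106) = 61.09 → 61

(107, 50, 61)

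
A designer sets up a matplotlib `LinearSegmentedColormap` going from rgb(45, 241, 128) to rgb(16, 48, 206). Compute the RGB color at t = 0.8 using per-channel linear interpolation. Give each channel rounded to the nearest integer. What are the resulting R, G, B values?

(22, 87, 190)

R = 45 + 0.8 × (16 − 45) = 45 + 0.8 × -29 = 21.8 → 22
G = 241 + 0.8 × (48 − 241) = 241 + 0.8 × -193 = 86.6 → 87
B = 128 + 0.8 × (206 − 128) = 128 + 0.8 × 78 = 190.4 → 190
So the blended color is (22, 87, 190), about #1657be.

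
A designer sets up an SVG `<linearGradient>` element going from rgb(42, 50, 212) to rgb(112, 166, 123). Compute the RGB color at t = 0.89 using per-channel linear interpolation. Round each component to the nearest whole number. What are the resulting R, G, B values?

(104, 153, 133)

R = 42 + 0.89 × (112 − 42) = 42 + 0.89 × 70 = 104.3 → 104
G = 50 + 0.89 × (166 − 50) = 50 + 0.89 × 116 = 153.24 → 153
B = 212 + 0.89 × (123 − 212) = 212 + 0.89 × -89 = 132.79 → 133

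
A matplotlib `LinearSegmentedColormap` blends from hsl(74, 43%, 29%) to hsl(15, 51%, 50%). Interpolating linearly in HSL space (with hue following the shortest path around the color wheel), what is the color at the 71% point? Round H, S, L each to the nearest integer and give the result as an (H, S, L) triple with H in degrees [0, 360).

Hue arc: Δh = 15 − 74 = -59° (|Δh| ≤ 180, already the shorter path).
H = 74 + 0.71 × (-59) = 32.11 → 32°
S = 43 + 0.71 × (51 − 43) = 48.68 → 49%
L = 29 + 0.71 × (50 − 29) = 43.91 → 44%

(32, 49, 44)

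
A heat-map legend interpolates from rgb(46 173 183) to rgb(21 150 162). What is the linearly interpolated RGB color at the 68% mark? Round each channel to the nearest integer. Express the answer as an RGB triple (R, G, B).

68% corresponds to t = 0.68.
R = 46 + 0.68 × (21 − 46) = 46 + 0.68 × -25 = 29 → 29
G = 173 + 0.68 × (150 − 173) = 173 + 0.68 × -23 = 157.36 → 157
B = 183 + 0.68 × (162 − 183) = 183 + 0.68 × -21 = 168.72 → 169

(29, 157, 169)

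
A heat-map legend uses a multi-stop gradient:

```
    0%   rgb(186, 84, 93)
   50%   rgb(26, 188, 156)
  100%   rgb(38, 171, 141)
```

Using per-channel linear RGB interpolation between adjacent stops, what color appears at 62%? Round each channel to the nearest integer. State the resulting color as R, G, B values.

(29, 184, 152)

62% lies between the 50% and 100% stops, so the local fraction is t = (62 − 50)/(100 − 50) = 12/50 ≈ 0.24.
R = 26 + 0.24 × (38 − 26) = 28.88 → 29
G = 188 + 0.24 × (171 − 188) = 183.92 → 184
B = 156 + 0.24 × (141 − 156) = 152.4 → 152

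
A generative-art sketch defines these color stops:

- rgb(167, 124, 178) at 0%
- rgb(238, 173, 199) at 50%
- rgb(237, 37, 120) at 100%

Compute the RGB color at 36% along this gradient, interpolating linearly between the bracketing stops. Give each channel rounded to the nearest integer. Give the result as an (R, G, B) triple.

36% lies between the 0% and 50% stops, so the local fraction is t = (36 − 0)/(50 − 0) = 36/50 ≈ 0.72.
R = 167 + 0.72 × (238 − 167) = 218.12 → 218
G = 124 + 0.72 × (173 − 124) = 159.28 → 159
B = 178 + 0.72 × (199 − 178) = 193.12 → 193

(218, 159, 193)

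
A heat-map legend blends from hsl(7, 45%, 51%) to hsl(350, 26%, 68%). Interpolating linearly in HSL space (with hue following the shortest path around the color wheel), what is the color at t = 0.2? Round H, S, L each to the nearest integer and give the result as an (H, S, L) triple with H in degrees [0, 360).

(4, 41, 54)

Hue: 350 − 7 = 343°, but |343| > 180 so the shorter arc goes the other way: Δh = 343 − 360 = -17°.
H = 7 + 0.2 × (-17) = 3.6 → 4°
S = 45 + 0.2 × (26 − 45) = 41.2 → 41%
L = 51 + 0.2 × (68 − 51) = 54.4 → 54%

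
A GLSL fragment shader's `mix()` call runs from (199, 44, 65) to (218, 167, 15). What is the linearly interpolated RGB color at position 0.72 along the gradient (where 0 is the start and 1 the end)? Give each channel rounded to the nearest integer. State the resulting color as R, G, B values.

(213, 133, 29)

R = 199 + 0.72 × (218 − 199) = 199 + 0.72 × 19 = 212.68 → 213
G = 44 + 0.72 × (167 − 44) = 44 + 0.72 × 123 = 132.56 → 133
B = 65 + 0.72 × (15 − 65) = 65 + 0.72 × -50 = 29 → 29
So the blended color is (213, 133, 29), about #d5851d.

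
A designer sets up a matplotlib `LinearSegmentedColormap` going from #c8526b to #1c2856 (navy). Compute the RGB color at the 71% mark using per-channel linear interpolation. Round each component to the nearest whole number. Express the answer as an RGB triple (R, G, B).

(78, 52, 92)

#c8526b → (200, 82, 107); #1c2856 → (28, 40, 86).
71% corresponds to t = 0.71.
R = 200 + 0.71 × (28 − 200) = 200 + 0.71 × -172 = 77.88 → 78
G = 82 + 0.71 × (40 − 82) = 82 + 0.71 × -42 = 52.18 → 52
B = 107 + 0.71 × (86 − 107) = 107 + 0.71 × -21 = 92.09 → 92
So the blended color is (78, 52, 92), about #4e345c.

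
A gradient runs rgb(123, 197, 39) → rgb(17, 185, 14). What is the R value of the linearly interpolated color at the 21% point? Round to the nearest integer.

101

R = 123 + 0.21 × (17 − 123) = 100.74 → 101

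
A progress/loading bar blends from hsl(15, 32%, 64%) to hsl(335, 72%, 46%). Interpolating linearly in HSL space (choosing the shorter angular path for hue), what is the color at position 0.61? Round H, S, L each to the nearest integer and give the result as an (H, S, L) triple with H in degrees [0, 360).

(351, 56, 53)

Hue: 335 − 15 = 320°, but |320| > 180 so the shorter arc goes the other way: Δh = 320 − 360 = -40°.
H = 15 + 0.61 × (-40) = -9.4 → -9 → -9 mod 360 = 351°
S = 32 + 0.61 × (72 − 32) = 56.4 → 56%
L = 64 + 0.61 × (46 − 64) = 53.02 → 53%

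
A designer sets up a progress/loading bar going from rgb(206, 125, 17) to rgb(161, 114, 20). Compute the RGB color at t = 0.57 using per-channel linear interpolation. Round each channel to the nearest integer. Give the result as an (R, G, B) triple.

(180, 119, 19)

R = 206 + 0.57 × (161 − 206) = 206 + 0.57 × -45 = 180.35 → 180
G = 125 + 0.57 × (114 − 125) = 125 + 0.57 × -11 = 118.73 → 119
B = 17 + 0.57 × (20 − 17) = 17 + 0.57 × 3 = 18.71 → 19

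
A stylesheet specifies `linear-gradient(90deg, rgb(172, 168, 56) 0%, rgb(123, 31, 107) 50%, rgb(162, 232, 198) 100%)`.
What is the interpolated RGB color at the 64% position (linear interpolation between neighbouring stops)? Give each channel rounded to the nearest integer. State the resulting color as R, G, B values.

(134, 87, 132)

64% lies between the 50% and 100% stops, so the local fraction is t = (64 − 50)/(100 − 50) = 14/50 ≈ 0.28.
R = 123 + 0.28 × (162 − 123) = 133.92 → 134
G = 31 + 0.28 × (232 − 31) = 87.28 → 87
B = 107 + 0.28 × (198 − 107) = 132.48 → 132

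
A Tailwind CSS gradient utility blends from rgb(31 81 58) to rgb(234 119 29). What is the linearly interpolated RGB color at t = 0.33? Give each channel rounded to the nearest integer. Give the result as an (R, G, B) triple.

(98, 94, 48)

R = 31 + 0.33 × (234 − 31) = 31 + 0.33 × 203 = 97.99 → 98
G = 81 + 0.33 × (119 − 81) = 81 + 0.33 × 38 = 93.54 → 94
B = 58 + 0.33 × (29 − 58) = 58 + 0.33 × -29 = 48.43 → 48
So the blended color is (98, 94, 48), about #625e30.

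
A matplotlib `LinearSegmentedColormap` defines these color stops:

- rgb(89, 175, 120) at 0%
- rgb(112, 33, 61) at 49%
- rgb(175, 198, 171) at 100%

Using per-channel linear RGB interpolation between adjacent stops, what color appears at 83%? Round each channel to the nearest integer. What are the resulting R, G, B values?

(154, 143, 134)

83% lies between the 49% and 100% stops, so the local fraction is t = (83 − 49)/(100 − 49) = 34/51 ≈ 0.6667.
R = 112 + 0.6667 × (175 − 112) = 154.002 → 154
G = 33 + 0.6667 × (198 − 33) = 143.005 → 143
B = 61 + 0.6667 × (171 − 61) = 134.337 → 134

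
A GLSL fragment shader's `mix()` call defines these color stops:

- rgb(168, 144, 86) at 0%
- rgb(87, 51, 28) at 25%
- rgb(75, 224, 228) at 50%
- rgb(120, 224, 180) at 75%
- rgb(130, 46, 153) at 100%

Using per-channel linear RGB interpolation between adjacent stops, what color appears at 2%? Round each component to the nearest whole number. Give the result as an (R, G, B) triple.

2% lies between the 0% and 25% stops, so the local fraction is t = (2 − 0)/(25 − 0) = 2/25 ≈ 0.08.
R = 168 + 0.08 × (87 − 168) = 161.52 → 162
G = 144 + 0.08 × (51 − 144) = 136.56 → 137
B = 86 + 0.08 × (28 − 86) = 81.36 → 81

(162, 137, 81)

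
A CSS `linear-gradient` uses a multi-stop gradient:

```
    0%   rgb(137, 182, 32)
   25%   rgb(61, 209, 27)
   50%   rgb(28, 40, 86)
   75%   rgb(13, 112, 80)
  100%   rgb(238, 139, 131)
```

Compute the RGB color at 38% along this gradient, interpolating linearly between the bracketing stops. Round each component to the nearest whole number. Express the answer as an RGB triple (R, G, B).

38% lies between the 25% and 50% stops, so the local fraction is t = (38 − 25)/(50 − 25) = 13/25 ≈ 0.52.
R = 61 + 0.52 × (28 − 61) = 43.84 → 44
G = 209 + 0.52 × (40 − 209) = 121.12 → 121
B = 27 + 0.52 × (86 − 27) = 57.68 → 58

(44, 121, 58)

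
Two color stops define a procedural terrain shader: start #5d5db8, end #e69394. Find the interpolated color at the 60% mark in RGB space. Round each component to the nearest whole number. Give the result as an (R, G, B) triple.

#5d5db8 → (93, 93, 184); #e69394 → (230, 147, 148).
60% corresponds to t = 0.6.
R = 93 + 0.6 × (230 − 93) = 93 + 0.6 × 137 = 175.2 → 175
G = 93 + 0.6 × (147 − 93) = 93 + 0.6 × 54 = 125.4 → 125
B = 184 + 0.6 × (148 − 184) = 184 + 0.6 × -36 = 162.4 → 162
So the blended color is (175, 125, 162), about #af7da2.

(175, 125, 162)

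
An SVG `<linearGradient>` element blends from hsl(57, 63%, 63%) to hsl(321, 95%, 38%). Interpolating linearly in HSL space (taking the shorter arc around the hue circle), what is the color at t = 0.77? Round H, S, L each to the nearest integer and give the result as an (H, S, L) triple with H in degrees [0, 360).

(343, 88, 44)

Hue: 321 − 57 = 264°, but |264| > 180 so the shorter arc goes the other way: Δh = 264 − 360 = -96°.
H = 57 + 0.77 × (-96) = -16.92 → -17 → -17 mod 360 = 343°
S = 63 + 0.77 × (95 − 63) = 87.64 → 88%
L = 63 + 0.77 × (38 − 63) = 43.75 → 44%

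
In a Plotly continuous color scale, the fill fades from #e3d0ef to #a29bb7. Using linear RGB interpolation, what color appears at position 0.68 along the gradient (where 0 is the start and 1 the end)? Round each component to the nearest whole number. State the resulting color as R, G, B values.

#e3d0ef → (227, 208, 239); #a29bb7 → (162, 155, 183).
R = 227 + 0.68 × (162 − 227) = 227 + 0.68 × -65 = 182.8 → 183
G = 208 + 0.68 × (155 − 208) = 208 + 0.68 × -53 = 171.96 → 172
B = 239 + 0.68 × (183 − 239) = 239 + 0.68 × -56 = 200.92 → 201
So the blended color is (183, 172, 201), about #b7acc9.

(183, 172, 201)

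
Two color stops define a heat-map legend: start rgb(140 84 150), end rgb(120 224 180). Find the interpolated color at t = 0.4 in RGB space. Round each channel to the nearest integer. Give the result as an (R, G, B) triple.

(132, 140, 162)

R = 140 + 0.4 × (120 − 140) = 140 + 0.4 × -20 = 132 → 132
G = 84 + 0.4 × (224 − 84) = 84 + 0.4 × 140 = 140 → 140
B = 150 + 0.4 × (180 − 150) = 150 + 0.4 × 30 = 162 → 162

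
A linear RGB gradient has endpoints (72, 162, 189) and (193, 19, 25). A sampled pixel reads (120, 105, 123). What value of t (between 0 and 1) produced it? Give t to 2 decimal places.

Invert the lerp on the B channel (largest span, 164): t = (123 − 189) / (25 − 189) = -66/-164 = 0.40244.
Check on R: (120 − 72)/(193 − 72) = 0.3967 ✓

0.40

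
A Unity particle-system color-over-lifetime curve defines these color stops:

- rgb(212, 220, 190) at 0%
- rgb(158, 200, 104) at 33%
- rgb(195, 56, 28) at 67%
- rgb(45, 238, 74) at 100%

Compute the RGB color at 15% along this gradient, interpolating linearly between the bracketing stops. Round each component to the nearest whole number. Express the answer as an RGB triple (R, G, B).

(187, 211, 151)

15% lies between the 0% and 33% stops, so the local fraction is t = (15 − 0)/(33 − 0) = 15/33 ≈ 0.4545.
R = 212 + 0.4545 × (158 − 212) = 187.457 → 187
G = 220 + 0.4545 × (200 − 220) = 210.91 → 211
B = 190 + 0.4545 × (104 − 190) = 150.913 → 151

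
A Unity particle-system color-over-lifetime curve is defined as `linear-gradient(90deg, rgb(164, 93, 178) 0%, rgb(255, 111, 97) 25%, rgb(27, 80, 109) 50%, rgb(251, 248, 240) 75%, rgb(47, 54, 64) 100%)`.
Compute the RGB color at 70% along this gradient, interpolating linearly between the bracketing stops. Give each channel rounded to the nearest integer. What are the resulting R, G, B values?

70% lies between the 50% and 75% stops, so the local fraction is t = (70 − 50)/(75 − 50) = 20/25 ≈ 0.8.
R = 27 + 0.8 × (251 − 27) = 206.2 → 206
G = 80 + 0.8 × (248 − 80) = 214.4 → 214
B = 109 + 0.8 × (240 − 109) = 213.8 → 214

(206, 214, 214)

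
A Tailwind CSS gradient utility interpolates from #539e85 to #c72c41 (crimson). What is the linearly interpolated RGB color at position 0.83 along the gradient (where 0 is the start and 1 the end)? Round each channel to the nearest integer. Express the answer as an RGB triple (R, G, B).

#539e85 → (83, 158, 133); #c72c41 → (199, 44, 65).
R = 83 + 0.83 × (199 − 83) = 83 + 0.83 × 116 = 179.28 → 179
G = 158 + 0.83 × (44 − 158) = 158 + 0.83 × -114 = 63.38 → 63
B = 133 + 0.83 × (65 − 133) = 133 + 0.83 × -68 = 76.56 → 77
So the blended color is (179, 63, 77), about #b33f4d.

(179, 63, 77)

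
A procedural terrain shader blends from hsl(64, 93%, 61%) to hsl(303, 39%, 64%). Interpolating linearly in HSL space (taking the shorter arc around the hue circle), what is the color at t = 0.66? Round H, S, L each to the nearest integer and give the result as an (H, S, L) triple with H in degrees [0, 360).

(344, 57, 63)

Hue: 303 − 64 = 239°, but |239| > 180 so the shorter arc goes the other way: Δh = 239 − 360 = -121°.
H = 64 + 0.66 × (-121) = -15.86 → -16 → -16 mod 360 = 344°
S = 93 + 0.66 × (39 − 93) = 57.36 → 57%
L = 61 + 0.66 × (64 − 61) = 62.98 → 63%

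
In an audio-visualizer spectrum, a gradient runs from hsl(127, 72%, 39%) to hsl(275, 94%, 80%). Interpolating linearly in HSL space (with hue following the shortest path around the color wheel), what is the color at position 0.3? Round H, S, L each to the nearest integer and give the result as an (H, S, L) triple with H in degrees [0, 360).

(171, 79, 51)

Hue arc: Δh = 275 − 127 = 148° (|Δh| ≤ 180, already the shorter path).
H = 127 + 0.3 × (148) = 171.4 → 171°
S = 72 + 0.3 × (94 − 72) = 78.6 → 79%
L = 39 + 0.3 × (80 − 39) = 51.3 → 51%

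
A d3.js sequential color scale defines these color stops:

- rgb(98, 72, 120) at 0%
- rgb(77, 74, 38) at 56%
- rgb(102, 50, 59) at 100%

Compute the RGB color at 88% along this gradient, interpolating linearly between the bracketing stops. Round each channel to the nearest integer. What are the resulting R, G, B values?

(95, 57, 53)

88% lies between the 56% and 100% stops, so the local fraction is t = (88 − 56)/(100 − 56) = 32/44 ≈ 0.7273.
R = 77 + 0.7273 × (102 − 77) = 95.183 → 95
G = 74 + 0.7273 × (50 − 74) = 56.545 → 57
B = 38 + 0.7273 × (59 − 38) = 53.273 → 53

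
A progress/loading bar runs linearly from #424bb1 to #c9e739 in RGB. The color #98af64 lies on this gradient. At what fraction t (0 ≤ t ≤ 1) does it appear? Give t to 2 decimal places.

0.64

Invert the lerp on the G channel (largest span, 156): t = (175 − 75) / (231 − 75) = 100/156 = 0.64103.
Check on R: (152 − 66)/(201 − 66) = 0.637 ✓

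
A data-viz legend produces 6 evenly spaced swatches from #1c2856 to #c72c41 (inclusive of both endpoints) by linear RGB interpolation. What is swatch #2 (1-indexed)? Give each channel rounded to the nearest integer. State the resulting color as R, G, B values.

With 6 swatches and endpoints inclusive, swatch 2 sits at t = (2 − 1)/(6 − 1) = 1/5 ≈ 0.2.
#1c2856 → (28, 40, 86); #c72c41 → (199, 44, 65).
R = 28 + 0.2 × (199 − 28) = 62.2 → 62
G = 40 + 0.2 × (44 − 40) = 40.8 → 41
B = 86 + 0.2 × (65 − 86) = 81.8 → 82

(62, 41, 82)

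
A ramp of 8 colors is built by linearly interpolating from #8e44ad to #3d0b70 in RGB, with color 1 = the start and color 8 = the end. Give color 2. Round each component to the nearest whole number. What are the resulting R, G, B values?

With 8 swatches and endpoints inclusive, swatch 2 sits at t = (2 − 1)/(8 − 1) = 1/7 ≈ 0.1429.
#8e44ad → (142, 68, 173); #3d0b70 → (61, 11, 112).
R = 142 + 0.1429 × (61 − 142) = 130.425 → 130
G = 68 + 0.1429 × (11 − 68) = 59.855 → 60
B = 173 + 0.1429 × (112 − 173) = 164.283 → 164

(130, 60, 164)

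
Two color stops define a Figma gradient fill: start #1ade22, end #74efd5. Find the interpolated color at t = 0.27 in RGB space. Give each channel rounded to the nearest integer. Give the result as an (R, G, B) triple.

(50, 227, 82)

#1ade22 → (26, 222, 34); #74efd5 → (116, 239, 213).
R = 26 + 0.27 × (116 − 26) = 26 + 0.27 × 90 = 50.3 → 50
G = 222 + 0.27 × (239 − 222) = 222 + 0.27 × 17 = 226.59 → 227
B = 34 + 0.27 × (213 − 34) = 34 + 0.27 × 179 = 82.33 → 82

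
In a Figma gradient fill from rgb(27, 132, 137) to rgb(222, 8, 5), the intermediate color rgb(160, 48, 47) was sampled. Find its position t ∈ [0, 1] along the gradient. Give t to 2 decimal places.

0.68

Invert the lerp on the R channel (largest span, 195): t = (160 − 27) / (222 − 27) = 133/195 = 0.68205.
Check on G: (48 − 132)/(8 − 132) = 0.6774 ✓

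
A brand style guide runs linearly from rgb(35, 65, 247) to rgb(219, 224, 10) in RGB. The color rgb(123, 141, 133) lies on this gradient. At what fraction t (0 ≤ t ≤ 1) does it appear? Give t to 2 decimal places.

0.48

Invert the lerp on the B channel (largest span, 237): t = (133 − 247) / (10 − 247) = -114/-237 = 0.48101.
Check on R: (123 − 35)/(219 − 35) = 0.4783 ✓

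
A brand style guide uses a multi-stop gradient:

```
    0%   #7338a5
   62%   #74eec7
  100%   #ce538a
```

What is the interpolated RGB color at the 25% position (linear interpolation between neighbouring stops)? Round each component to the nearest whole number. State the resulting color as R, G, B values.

25% lies between the 0% and 62% stops, so the local fraction is t = (25 − 0)/(62 − 0) = 25/62 ≈ 0.4032.
#7338a5 → (115, 56, 165); #74eec7 → (116, 238, 199).
R = 115 + 0.4032 × (116 − 115) = 115.403 → 115
G = 56 + 0.4032 × (238 − 56) = 129.382 → 129
B = 165 + 0.4032 × (199 − 165) = 178.709 → 179

(115, 129, 179)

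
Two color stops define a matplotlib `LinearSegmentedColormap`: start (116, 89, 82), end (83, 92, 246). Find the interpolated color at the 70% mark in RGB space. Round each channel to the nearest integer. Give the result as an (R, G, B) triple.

(93, 91, 197)

70% corresponds to t = 0.7.
R = 116 + 0.7 × (83 − 116) = 116 + 0.7 × -33 = 92.9 → 93
G = 89 + 0.7 × (92 − 89) = 89 + 0.7 × 3 = 91.1 → 91
B = 82 + 0.7 × (246 − 82) = 82 + 0.7 × 164 = 196.8 → 197
So the blended color is (93, 91, 197), about #5d5bc5.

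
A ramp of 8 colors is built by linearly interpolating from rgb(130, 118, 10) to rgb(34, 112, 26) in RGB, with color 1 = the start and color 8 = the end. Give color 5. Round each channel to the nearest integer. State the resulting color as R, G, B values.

(75, 115, 19)

With 8 swatches and endpoints inclusive, swatch 5 sits at t = (5 − 1)/(8 − 1) = 4/7 ≈ 0.5714.
R = 130 + 0.5714 × (34 − 130) = 75.146 → 75
G = 118 + 0.5714 × (112 − 118) = 114.572 → 115
B = 10 + 0.5714 × (26 − 10) = 19.142 → 19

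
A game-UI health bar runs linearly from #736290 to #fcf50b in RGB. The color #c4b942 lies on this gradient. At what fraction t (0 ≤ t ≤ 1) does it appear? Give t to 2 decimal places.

0.59

Invert the lerp on the G channel (largest span, 147): t = (185 − 98) / (245 − 98) = 87/147 = 0.59184.
Check on R: (196 − 115)/(252 − 115) = 0.5912 ✓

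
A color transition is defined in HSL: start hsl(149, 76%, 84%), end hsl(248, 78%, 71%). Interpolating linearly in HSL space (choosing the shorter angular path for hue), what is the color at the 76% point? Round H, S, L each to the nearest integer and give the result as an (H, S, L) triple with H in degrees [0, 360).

Hue arc: Δh = 248 − 149 = 99° (|Δh| ≤ 180, already the shorter path).
H = 149 + 0.76 × (99) = 224.24 → 224°
S = 76 + 0.76 × (78 − 76) = 77.52 → 78%
L = 84 + 0.76 × (71 − 84) = 74.12 → 74%

(224, 78, 74)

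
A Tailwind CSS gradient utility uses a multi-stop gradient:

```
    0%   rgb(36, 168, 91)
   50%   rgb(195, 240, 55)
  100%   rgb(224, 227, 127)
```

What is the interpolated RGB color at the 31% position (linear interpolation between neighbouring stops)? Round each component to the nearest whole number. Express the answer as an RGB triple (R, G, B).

31% lies between the 0% and 50% stops, so the local fraction is t = (31 − 0)/(50 − 0) = 31/50 ≈ 0.62.
R = 36 + 0.62 × (195 − 36) = 134.58 → 135
G = 168 + 0.62 × (240 − 168) = 212.64 → 213
B = 91 + 0.62 × (55 − 91) = 68.68 → 69

(135, 213, 69)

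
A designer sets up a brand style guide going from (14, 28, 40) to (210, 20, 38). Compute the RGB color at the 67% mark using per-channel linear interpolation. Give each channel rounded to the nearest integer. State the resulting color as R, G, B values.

(145, 23, 39)

67% corresponds to t = 0.67.
R = 14 + 0.67 × (210 − 14) = 14 + 0.67 × 196 = 145.32 → 145
G = 28 + 0.67 × (20 − 28) = 28 + 0.67 × -8 = 22.64 → 23
B = 40 + 0.67 × (38 − 40) = 40 + 0.67 × -2 = 38.66 → 39
So the blended color is (145, 23, 39), about #911727.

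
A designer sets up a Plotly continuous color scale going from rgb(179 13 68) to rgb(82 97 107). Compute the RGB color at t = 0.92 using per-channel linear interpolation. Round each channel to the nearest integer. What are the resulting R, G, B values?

R = 179 + 0.92 × (82 − 179) = 179 + 0.92 × -97 = 89.76 → 90
G = 13 + 0.92 × (97 − 13) = 13 + 0.92 × 84 = 90.28 → 90
B = 68 + 0.92 × (107 − 68) = 68 + 0.92 × 39 = 103.88 → 104
So the blended color is (90, 90, 104), about #5a5a68.

(90, 90, 104)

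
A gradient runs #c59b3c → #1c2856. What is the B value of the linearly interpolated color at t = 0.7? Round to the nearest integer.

78

B₁ = 60 (from #c59b3c), B₂ = 86 (from #1c2856).
B = 60 + 0.7 × (86 − 60) = 78.2 → 78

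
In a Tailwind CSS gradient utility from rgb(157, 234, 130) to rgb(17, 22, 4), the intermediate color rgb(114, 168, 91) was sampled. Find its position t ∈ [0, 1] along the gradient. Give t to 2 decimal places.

Invert the lerp on the G channel (largest span, 212): t = (168 − 234) / (22 − 234) = -66/-212 = 0.31132.
Check on R: (114 − 157)/(17 − 157) = 0.3071 ✓

0.31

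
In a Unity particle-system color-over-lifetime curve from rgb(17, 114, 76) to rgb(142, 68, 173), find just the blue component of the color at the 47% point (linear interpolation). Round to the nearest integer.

122

B = 76 + 0.47 × (173 − 76) = 121.59 → 122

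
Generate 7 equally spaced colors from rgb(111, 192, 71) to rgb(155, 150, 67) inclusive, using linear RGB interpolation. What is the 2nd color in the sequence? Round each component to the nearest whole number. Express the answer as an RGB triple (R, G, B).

(118, 185, 70)

With 7 swatches and endpoints inclusive, swatch 2 sits at t = (2 − 1)/(7 − 1) = 1/6 ≈ 0.1667.
R = 111 + 0.1667 × (155 − 111) = 118.335 → 118
G = 192 + 0.1667 × (150 − 192) = 184.999 → 185
B = 71 + 0.1667 × (67 − 71) = 70.333 → 70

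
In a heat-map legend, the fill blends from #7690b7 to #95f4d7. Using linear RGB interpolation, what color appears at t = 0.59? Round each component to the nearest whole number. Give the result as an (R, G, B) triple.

#7690b7 → (118, 144, 183); #95f4d7 → (149, 244, 215).
R = 118 + 0.59 × (149 − 118) = 118 + 0.59 × 31 = 136.29 → 136
G = 144 + 0.59 × (244 − 144) = 144 + 0.59 × 100 = 203 → 203
B = 183 + 0.59 × (215 − 183) = 183 + 0.59 × 32 = 201.88 → 202

(136, 203, 202)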